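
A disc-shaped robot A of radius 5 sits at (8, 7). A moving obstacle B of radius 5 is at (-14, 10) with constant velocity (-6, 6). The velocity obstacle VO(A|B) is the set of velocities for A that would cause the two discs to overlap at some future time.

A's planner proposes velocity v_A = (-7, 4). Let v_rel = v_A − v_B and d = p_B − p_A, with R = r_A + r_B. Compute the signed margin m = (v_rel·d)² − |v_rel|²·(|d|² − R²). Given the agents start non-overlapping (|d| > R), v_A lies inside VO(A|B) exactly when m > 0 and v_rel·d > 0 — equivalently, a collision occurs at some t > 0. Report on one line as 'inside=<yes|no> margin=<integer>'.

d = (-22, 3),  |d|² = 493;  R = 5+5 = 10,  c = 493−10² = 393
v_rel = (-1, -2),  |v_rel|² = 5;  v_rel·d = (-1)·(-22) + (-2)·(3) = 16
5·t² − 32·t + 393 = 0  ⇒  m = 16² − 5·393 = -1709
m = -1709 < 0,  v_rel·d = 16 > 0  ⇒  outside

inside=no margin=-1709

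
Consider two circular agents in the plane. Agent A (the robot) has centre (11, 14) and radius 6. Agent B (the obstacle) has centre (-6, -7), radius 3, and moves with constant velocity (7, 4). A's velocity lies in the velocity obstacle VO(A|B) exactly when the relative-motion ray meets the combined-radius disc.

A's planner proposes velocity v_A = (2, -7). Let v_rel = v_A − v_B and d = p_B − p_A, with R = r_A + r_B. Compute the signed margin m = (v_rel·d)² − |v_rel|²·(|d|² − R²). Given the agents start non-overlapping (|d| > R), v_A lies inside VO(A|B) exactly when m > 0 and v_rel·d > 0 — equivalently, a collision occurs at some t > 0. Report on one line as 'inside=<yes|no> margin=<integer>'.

d = (-17, -21),  |d|² = 730;  R = 6+3 = 9,  c = 730−9² = 649
v_rel = (-5, -11),  |v_rel|² = 146;  v_rel·d = (-5)·(-17) + (-11)·(-21) = 316
146·t² − 632·t + 649 = 0  ⇒  m = 316² − 146·649 = 5102
m = 5102 > 0,  v_rel·d = 316 > 0  ⇒  inside

inside=yes margin=5102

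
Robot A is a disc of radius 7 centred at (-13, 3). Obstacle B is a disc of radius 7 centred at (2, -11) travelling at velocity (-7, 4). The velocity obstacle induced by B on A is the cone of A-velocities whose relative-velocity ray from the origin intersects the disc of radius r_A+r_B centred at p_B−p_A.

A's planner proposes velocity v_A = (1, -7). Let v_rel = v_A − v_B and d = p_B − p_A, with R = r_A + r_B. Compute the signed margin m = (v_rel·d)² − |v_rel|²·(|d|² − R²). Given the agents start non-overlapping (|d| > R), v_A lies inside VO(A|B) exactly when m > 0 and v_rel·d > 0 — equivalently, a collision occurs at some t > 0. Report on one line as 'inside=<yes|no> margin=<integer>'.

d = (15, -14),  |d|² = 421;  R = 7+7 = 14,  c = 421−14² = 225
v_rel = (8, -11),  |v_rel|² = 185;  v_rel·d = (8)·(15) + (-11)·(-14) = 274
185·t² − 548·t + 225 = 0  ⇒  m = 274² − 185·225 = 33451
m = 33451 > 0,  v_rel·d = 274 > 0  ⇒  inside

inside=yes margin=33451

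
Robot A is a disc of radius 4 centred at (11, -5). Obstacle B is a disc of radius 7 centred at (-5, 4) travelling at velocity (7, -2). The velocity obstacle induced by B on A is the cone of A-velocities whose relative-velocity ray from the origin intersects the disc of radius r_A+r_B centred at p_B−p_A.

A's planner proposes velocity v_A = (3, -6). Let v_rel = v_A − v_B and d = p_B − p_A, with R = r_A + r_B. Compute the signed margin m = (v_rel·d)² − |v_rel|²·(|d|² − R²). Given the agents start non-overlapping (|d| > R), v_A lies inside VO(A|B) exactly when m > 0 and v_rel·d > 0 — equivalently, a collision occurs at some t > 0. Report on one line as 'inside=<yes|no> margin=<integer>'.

d = (-16, 9),  |d|² = 337;  R = 4+7 = 11,  c = 337−11² = 216
v_rel = (-4, -4),  |v_rel|² = 32;  v_rel·d = (-4)·(-16) + (-4)·(9) = 28
32·t² − 56·t + 216 = 0  ⇒  m = 28² − 32·216 = -6128
m = -6128 < 0,  v_rel·d = 28 > 0  ⇒  outside

inside=no margin=-6128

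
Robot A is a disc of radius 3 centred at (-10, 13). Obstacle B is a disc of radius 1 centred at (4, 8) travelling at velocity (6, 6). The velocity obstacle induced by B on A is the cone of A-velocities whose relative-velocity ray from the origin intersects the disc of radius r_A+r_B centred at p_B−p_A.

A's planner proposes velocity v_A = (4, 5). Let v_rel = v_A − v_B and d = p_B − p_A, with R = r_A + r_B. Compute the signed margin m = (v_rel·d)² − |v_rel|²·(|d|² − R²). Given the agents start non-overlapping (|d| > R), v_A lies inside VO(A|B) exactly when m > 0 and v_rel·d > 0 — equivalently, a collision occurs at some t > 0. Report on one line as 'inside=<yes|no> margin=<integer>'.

d = (14, -5),  |d|² = 221;  R = 3+1 = 4,  c = 221−4² = 205
v_rel = (-2, -1),  |v_rel|² = 5;  v_rel·d = (-2)·(14) + (-1)·(-5) = -23
5·t² + 46·t + 205 = 0  ⇒  m = (-23)² − 5·205 = -496
m = -496 < 0,  v_rel·d = -23 < 0  ⇒  outside

inside=no margin=-496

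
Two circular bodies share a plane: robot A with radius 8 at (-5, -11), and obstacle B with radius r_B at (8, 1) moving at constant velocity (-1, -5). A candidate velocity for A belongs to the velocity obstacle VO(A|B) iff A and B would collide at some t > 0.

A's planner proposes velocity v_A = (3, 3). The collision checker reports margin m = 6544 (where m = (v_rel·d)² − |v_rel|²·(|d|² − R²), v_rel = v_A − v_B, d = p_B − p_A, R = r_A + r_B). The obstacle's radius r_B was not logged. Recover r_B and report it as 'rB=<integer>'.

m = 6544
d = (13, 12);  v_rel = (4, 8),  |v_rel|² = 80
v_rel×d = (4)·(12) − (8)·(13) = -56
since m = R²·80 − (-56)²:  R² = (3136 + 6544) / 80 = 121
R = √121 = 11  ⇒  r_B = 11 − 8 = 3

rB=3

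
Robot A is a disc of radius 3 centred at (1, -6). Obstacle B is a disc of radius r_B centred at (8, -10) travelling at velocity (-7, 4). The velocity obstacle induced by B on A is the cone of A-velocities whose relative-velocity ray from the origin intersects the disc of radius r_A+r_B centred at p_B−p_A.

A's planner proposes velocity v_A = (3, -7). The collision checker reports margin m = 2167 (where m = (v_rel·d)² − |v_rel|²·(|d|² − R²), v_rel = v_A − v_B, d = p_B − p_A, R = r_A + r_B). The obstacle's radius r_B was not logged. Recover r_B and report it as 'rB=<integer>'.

m = 2167
d = (7, -4);  v_rel = (10, -11),  |v_rel|² = 221
v_rel×d = (10)·(-4) − (-11)·(7) = 37
since m = R²·221 − 37²:  R² = (1369 + 2167) / 221 = 16
R = √16 = 4  ⇒  r_B = 4 − 3 = 1

rB=1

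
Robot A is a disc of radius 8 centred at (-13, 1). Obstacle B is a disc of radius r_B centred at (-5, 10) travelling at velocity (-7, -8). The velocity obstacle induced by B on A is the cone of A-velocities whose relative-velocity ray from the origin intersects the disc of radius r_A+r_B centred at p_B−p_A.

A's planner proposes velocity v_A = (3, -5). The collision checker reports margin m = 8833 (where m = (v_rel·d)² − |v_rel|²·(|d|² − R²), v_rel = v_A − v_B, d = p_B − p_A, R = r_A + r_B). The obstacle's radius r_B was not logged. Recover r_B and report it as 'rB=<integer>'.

m = 8833
d = (8, 9);  v_rel = (10, 3),  |v_rel|² = 109
v_rel×d = (10)·(9) − (3)·(8) = 66
since m = R²·109 − 66²:  R² = (4356 + 8833) / 109 = 121
R = √121 = 11  ⇒  r_B = 11 − 8 = 3

rB=3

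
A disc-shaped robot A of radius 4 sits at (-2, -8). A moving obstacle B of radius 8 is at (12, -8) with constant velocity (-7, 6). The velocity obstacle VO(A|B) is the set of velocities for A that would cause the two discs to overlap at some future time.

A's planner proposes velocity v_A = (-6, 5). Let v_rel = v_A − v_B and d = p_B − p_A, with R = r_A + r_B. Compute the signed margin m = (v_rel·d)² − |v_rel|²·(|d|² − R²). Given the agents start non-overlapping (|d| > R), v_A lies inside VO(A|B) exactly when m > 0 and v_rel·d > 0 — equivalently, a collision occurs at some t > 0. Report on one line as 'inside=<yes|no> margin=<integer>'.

d = (14, 0),  |d|² = 196;  R = 4+8 = 12,  c = 196−12² = 52
v_rel = (1, -1),  |v_rel|² = 2;  v_rel·d = (1)·(14) + (-1)·(0) = 14
2·t² − 28·t + 52 = 0  ⇒  m = 14² − 2·52 = 92
m = 92 > 0,  v_rel·d = 14 > 0  ⇒  inside

inside=yes margin=92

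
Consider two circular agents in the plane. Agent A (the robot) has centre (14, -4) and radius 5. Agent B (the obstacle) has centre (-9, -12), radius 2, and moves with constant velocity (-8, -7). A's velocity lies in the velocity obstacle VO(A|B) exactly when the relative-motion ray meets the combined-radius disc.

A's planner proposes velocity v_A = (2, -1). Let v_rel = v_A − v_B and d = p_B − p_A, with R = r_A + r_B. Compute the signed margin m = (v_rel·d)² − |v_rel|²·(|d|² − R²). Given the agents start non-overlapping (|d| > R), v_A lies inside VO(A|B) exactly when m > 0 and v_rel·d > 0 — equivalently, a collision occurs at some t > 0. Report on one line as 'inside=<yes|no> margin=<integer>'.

d = (-23, -8),  |d|² = 593;  R = 5+2 = 7,  c = 593−7² = 544
v_rel = (10, 6),  |v_rel|² = 136;  v_rel·d = (10)·(-23) + (6)·(-8) = -278
136·t² + 556·t + 544 = 0  ⇒  m = (-278)² − 136·544 = 3300
m = 3300 > 0,  v_rel·d = -278 < 0  ⇒  outside

inside=no margin=3300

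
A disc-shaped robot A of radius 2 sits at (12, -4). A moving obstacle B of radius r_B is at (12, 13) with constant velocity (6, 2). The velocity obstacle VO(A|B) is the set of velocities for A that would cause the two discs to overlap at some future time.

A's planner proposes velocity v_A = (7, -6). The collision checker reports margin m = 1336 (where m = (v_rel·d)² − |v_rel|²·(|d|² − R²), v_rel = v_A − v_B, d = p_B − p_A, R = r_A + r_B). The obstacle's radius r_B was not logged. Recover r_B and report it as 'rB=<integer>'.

m = 1336
d = (0, 17);  v_rel = (1, -8),  |v_rel|² = 65
v_rel×d = (1)·(17) − (-8)·(0) = 17
since m = R²·65 − 17²:  R² = (289 + 1336) / 65 = 25
R = √25 = 5  ⇒  r_B = 5 − 2 = 3

rB=3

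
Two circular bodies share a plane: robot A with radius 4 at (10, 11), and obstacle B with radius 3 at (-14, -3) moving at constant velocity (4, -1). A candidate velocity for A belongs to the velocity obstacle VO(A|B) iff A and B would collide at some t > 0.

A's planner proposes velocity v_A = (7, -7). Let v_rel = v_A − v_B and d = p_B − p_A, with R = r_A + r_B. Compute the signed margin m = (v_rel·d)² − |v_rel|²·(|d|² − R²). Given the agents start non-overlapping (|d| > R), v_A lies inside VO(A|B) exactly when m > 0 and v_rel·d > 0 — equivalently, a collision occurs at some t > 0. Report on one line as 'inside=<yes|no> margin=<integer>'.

d = (-24, -14),  |d|² = 772;  R = 4+3 = 7,  c = 772−7² = 723
v_rel = (3, -6),  |v_rel|² = 45;  v_rel·d = (3)·(-24) + (-6)·(-14) = 12
45·t² − 24·t + 723 = 0  ⇒  m = 12² − 45·723 = -32391
m = -32391 < 0,  v_rel·d = 12 > 0  ⇒  outside

inside=no margin=-32391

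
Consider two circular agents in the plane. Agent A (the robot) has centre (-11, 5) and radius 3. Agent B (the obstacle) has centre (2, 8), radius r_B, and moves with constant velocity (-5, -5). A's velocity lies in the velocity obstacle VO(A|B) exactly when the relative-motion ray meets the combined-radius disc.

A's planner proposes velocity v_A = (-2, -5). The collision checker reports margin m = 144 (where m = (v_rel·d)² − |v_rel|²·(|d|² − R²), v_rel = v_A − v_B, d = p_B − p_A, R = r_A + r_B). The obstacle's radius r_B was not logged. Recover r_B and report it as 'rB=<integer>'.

m = 144
d = (13, 3);  v_rel = (3, 0),  |v_rel|² = 9
v_rel×d = (3)·(3) − (0)·(13) = 9
since m = R²·9 − 9²:  R² = (81 + 144) / 9 = 25
R = √25 = 5  ⇒  r_B = 5 − 3 = 2

rB=2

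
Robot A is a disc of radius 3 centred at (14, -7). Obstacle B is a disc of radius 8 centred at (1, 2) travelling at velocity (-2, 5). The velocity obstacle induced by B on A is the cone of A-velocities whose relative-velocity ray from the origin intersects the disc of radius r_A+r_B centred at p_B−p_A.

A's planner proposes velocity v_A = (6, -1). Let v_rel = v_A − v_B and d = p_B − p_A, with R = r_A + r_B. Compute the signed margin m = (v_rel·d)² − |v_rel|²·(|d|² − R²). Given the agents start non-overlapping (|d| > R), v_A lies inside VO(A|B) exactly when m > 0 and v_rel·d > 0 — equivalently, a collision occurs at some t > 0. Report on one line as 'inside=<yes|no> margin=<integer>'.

d = (-13, 9),  |d|² = 250;  R = 3+8 = 11,  c = 250−11² = 129
v_rel = (8, -6),  |v_rel|² = 100;  v_rel·d = (8)·(-13) + (-6)·(9) = -158
100·t² + 316·t + 129 = 0  ⇒  m = (-158)² − 100·129 = 12064
m = 12064 > 0,  v_rel·d = -158 < 0  ⇒  outside

inside=no margin=12064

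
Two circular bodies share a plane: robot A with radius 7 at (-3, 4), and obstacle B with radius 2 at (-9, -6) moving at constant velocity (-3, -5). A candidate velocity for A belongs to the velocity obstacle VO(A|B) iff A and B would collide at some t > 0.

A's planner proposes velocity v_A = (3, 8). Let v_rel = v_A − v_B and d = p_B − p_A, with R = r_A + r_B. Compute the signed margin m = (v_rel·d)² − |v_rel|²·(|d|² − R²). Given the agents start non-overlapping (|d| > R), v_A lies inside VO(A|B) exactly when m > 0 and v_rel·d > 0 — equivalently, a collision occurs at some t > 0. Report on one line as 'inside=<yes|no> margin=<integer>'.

d = (-6, -10),  |d|² = 136;  R = 7+2 = 9,  c = 136−9² = 55
v_rel = (6, 13),  |v_rel|² = 205;  v_rel·d = (6)·(-6) + (13)·(-10) = -166
205·t² + 332·t + 55 = 0  ⇒  m = (-166)² − 205·55 = 16281
m = 16281 > 0,  v_rel·d = -166 < 0  ⇒  outside

inside=no margin=16281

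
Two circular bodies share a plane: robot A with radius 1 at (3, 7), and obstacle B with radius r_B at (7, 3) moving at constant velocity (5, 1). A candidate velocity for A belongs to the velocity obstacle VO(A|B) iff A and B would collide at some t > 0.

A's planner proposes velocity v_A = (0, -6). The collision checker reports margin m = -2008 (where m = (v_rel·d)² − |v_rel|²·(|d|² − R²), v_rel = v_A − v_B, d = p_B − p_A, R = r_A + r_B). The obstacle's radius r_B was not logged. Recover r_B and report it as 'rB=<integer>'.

m = -2008
d = (4, -4);  v_rel = (-5, -7),  |v_rel|² = 74
v_rel×d = (-5)·(-4) − (-7)·(4) = 48
since m = R²·74 − 48²:  R² = (2304 + -2008) / 74 = 4
R = √4 = 2  ⇒  r_B = 2 − 1 = 1

rB=1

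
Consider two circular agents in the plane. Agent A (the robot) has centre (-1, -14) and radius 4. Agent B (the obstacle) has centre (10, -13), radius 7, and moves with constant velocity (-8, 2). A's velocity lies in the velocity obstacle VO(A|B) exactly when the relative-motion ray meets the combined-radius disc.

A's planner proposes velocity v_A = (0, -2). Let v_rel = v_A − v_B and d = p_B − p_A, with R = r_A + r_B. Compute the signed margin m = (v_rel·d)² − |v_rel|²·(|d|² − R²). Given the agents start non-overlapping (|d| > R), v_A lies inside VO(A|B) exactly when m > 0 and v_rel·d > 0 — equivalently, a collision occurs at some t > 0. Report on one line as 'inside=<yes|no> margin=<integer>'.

d = (11, 1),  |d|² = 122;  R = 4+7 = 11,  c = 122−11² = 1
v_rel = (8, -4),  |v_rel|² = 80;  v_rel·d = (8)·(11) + (-4)·(1) = 84
80·t² − 168·t + 1 = 0  ⇒  m = 84² − 80·1 = 6976
m = 6976 > 0,  v_rel·d = 84 > 0  ⇒  inside

inside=yes margin=6976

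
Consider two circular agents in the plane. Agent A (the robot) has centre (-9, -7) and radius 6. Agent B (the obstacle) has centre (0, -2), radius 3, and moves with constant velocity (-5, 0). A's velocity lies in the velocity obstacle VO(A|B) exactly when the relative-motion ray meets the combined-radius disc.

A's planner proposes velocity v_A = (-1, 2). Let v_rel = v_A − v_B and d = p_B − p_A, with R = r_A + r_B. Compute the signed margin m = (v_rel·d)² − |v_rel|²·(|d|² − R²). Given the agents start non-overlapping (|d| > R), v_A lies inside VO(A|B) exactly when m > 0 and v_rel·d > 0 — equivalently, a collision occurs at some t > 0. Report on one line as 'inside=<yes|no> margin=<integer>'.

d = (9, 5),  |d|² = 106;  R = 6+3 = 9,  c = 106−9² = 25
v_rel = (4, 2),  |v_rel|² = 20;  v_rel·d = (4)·(9) + (2)·(5) = 46
20·t² − 92·t + 25 = 0  ⇒  m = 46² − 20·25 = 1616
m = 1616 > 0,  v_rel·d = 46 > 0  ⇒  inside

inside=yes margin=1616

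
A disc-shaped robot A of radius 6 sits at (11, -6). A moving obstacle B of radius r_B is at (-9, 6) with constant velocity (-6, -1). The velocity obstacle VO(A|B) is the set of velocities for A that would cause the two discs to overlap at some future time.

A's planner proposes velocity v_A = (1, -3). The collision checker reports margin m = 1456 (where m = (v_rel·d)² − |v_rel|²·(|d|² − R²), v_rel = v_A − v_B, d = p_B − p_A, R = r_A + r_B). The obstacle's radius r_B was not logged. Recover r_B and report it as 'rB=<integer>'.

m = 1456
d = (-20, 12);  v_rel = (7, -2),  |v_rel|² = 53
v_rel×d = (7)·(12) − (-2)·(-20) = 44
since m = R²·53 − 44²:  R² = (1936 + 1456) / 53 = 64
R = √64 = 8  ⇒  r_B = 8 − 6 = 2

rB=2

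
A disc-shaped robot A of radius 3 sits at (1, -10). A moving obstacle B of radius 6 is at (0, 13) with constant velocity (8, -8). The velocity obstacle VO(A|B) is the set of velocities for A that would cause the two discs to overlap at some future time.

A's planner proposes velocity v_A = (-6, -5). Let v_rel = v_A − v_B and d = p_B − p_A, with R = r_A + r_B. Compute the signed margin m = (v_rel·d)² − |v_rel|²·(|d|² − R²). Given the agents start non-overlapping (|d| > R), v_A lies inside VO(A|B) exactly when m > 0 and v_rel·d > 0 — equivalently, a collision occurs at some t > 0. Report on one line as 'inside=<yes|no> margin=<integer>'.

d = (-1, 23),  |d|² = 530;  R = 3+6 = 9,  c = 530−9² = 449
v_rel = (-14, 3),  |v_rel|² = 205;  v_rel·d = (-14)·(-1) + (3)·(23) = 83
205·t² − 166·t + 449 = 0  ⇒  m = 83² − 205·449 = -85156
m = -85156 < 0,  v_rel·d = 83 > 0  ⇒  outside

inside=no margin=-85156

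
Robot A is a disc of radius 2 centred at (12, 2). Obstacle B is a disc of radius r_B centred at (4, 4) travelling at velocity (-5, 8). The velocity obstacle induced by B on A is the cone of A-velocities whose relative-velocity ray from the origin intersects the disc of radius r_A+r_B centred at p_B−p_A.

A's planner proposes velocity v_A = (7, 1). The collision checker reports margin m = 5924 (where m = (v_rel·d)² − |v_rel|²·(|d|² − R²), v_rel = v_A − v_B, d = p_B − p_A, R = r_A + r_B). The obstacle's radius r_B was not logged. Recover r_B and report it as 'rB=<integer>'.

m = 5924
d = (-8, 2);  v_rel = (12, -7),  |v_rel|² = 193
v_rel×d = (12)·(2) − (-7)·(-8) = -32
since m = R²·193 − (-32)²:  R² = (1024 + 5924) / 193 = 36
R = √36 = 6  ⇒  r_B = 6 − 2 = 4

rB=4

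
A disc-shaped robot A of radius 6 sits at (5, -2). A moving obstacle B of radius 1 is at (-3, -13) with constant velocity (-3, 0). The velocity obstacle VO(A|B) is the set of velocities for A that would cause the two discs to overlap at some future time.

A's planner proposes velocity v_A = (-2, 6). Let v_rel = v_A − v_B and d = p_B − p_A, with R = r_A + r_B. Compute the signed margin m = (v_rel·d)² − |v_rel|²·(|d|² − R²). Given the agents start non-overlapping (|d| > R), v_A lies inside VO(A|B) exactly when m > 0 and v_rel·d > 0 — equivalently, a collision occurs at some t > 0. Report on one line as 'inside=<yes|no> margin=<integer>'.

d = (-8, -11),  |d|² = 185;  R = 6+1 = 7,  c = 185−7² = 136
v_rel = (1, 6),  |v_rel|² = 37;  v_rel·d = (1)·(-8) + (6)·(-11) = -74
37·t² + 148·t + 136 = 0  ⇒  m = (-74)² − 37·136 = 444
m = 444 > 0,  v_rel·d = -74 < 0  ⇒  outside

inside=no margin=444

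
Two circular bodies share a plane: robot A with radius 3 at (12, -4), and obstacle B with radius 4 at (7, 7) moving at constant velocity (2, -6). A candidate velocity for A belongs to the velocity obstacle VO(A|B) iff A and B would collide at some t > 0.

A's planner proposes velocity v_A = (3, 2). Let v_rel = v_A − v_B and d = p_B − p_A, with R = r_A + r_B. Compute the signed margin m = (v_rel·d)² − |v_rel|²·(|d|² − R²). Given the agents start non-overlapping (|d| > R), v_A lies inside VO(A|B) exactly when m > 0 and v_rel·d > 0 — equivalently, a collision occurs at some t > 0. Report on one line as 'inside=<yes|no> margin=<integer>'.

d = (-5, 11),  |d|² = 146;  R = 3+4 = 7,  c = 146−7² = 97
v_rel = (1, 8),  |v_rel|² = 65;  v_rel·d = (1)·(-5) + (8)·(11) = 83
65·t² − 166·t + 97 = 0  ⇒  m = 83² − 65·97 = 584
m = 584 > 0,  v_rel·d = 83 > 0  ⇒  inside

inside=yes margin=584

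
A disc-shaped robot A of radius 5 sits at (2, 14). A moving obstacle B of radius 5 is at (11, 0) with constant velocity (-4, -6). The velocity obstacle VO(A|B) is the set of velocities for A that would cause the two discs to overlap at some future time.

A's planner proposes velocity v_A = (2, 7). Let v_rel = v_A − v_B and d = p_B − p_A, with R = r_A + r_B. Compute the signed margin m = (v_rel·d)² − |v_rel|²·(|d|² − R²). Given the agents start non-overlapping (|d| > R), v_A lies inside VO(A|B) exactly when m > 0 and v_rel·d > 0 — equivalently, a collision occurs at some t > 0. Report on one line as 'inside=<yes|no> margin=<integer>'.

d = (9, -14),  |d|² = 277;  R = 5+5 = 10,  c = 277−10² = 177
v_rel = (6, 13),  |v_rel|² = 205;  v_rel·d = (6)·(9) + (13)·(-14) = -128
205·t² + 256·t + 177 = 0  ⇒  m = (-128)² − 205·177 = -19901
m = -19901 < 0,  v_rel·d = -128 < 0  ⇒  outside

inside=no margin=-19901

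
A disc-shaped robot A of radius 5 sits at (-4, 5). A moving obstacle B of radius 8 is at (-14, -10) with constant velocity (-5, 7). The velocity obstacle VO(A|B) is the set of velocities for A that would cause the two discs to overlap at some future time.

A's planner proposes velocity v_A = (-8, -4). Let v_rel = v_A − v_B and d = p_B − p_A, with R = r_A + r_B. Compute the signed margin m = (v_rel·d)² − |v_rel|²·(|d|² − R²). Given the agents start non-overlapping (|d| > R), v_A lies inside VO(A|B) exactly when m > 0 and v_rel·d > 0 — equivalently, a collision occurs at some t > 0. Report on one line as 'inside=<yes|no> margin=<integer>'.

d = (-10, -15),  |d|² = 325;  R = 5+8 = 13,  c = 325−13² = 156
v_rel = (-3, -11),  |v_rel|² = 130;  v_rel·d = (-3)·(-10) + (-11)·(-15) = 195
130·t² − 390·t + 156 = 0  ⇒  m = 195² − 130·156 = 17745
m = 17745 > 0,  v_rel·d = 195 > 0  ⇒  inside

inside=yes margin=17745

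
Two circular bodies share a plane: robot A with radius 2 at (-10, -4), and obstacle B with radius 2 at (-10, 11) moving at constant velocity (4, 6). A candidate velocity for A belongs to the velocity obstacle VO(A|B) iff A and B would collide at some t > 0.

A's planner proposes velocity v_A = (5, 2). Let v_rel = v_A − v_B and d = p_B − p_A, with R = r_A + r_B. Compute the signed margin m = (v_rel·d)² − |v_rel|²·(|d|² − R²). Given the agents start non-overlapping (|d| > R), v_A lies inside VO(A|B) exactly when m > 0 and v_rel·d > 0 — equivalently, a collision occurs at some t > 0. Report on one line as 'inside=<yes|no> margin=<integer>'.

d = (0, 15),  |d|² = 225;  R = 2+2 = 4,  c = 225−4² = 209
v_rel = (1, -4),  |v_rel|² = 17;  v_rel·d = (1)·(0) + (-4)·(15) = -60
17·t² + 120·t + 209 = 0  ⇒  m = (-60)² − 17·209 = 47
m = 47 > 0,  v_rel·d = -60 < 0  ⇒  outside

inside=no margin=47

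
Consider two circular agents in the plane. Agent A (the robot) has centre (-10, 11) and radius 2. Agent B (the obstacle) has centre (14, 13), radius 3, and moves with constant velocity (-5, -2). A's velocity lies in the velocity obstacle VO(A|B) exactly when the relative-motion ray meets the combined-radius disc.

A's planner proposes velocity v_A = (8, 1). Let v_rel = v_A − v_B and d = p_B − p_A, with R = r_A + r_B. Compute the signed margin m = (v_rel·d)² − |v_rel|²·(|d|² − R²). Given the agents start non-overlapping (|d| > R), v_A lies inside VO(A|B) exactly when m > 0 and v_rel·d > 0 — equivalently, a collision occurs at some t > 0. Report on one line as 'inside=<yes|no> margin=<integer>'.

d = (24, 2),  |d|² = 580;  R = 2+3 = 5,  c = 580−5² = 555
v_rel = (13, 3),  |v_rel|² = 178;  v_rel·d = (13)·(24) + (3)·(2) = 318
178·t² − 636·t + 555 = 0  ⇒  m = 318² − 178·555 = 2334
m = 2334 > 0,  v_rel·d = 318 > 0  ⇒  inside

inside=yes margin=2334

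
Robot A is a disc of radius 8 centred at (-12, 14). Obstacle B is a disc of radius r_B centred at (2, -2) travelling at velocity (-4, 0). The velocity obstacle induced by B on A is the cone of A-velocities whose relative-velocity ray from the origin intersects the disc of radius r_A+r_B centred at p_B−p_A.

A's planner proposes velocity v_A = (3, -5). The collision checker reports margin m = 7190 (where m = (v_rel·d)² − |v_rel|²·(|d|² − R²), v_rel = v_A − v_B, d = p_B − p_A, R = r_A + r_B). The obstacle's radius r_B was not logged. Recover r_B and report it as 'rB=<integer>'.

m = 7190
d = (14, -16);  v_rel = (7, -5),  |v_rel|² = 74
v_rel×d = (7)·(-16) − (-5)·(14) = -42
since m = R²·74 − (-42)²:  R² = (1764 + 7190) / 74 = 121
R = √121 = 11  ⇒  r_B = 11 − 8 = 3

rB=3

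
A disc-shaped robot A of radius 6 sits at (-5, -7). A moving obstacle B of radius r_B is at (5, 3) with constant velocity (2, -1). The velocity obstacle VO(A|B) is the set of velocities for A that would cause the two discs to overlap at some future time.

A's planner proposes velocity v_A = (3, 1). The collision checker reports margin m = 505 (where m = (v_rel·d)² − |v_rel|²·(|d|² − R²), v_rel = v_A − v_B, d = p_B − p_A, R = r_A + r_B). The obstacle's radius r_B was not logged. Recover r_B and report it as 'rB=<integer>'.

m = 505
d = (10, 10);  v_rel = (1, 2),  |v_rel|² = 5
v_rel×d = (1)·(10) − (2)·(10) = -10
since m = R²·5 − (-10)²:  R² = (100 + 505) / 5 = 121
R = √121 = 11  ⇒  r_B = 11 − 6 = 5

rB=5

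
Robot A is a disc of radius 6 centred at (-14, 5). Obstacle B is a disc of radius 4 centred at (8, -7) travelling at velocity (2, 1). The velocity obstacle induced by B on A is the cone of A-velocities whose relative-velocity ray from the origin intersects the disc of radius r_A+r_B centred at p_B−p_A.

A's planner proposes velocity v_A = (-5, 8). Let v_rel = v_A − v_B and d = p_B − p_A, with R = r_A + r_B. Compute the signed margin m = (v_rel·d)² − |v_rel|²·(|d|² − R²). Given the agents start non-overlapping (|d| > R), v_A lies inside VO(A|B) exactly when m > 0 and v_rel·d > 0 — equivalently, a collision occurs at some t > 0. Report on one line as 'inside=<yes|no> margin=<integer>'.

d = (22, -12),  |d|² = 628;  R = 6+4 = 10,  c = 628−10² = 528
v_rel = (-7, 7),  |v_rel|² = 98;  v_rel·d = (-7)·(22) + (7)·(-12) = -238
98·t² + 476·t + 528 = 0  ⇒  m = (-238)² − 98·528 = 4900
m = 4900 > 0,  v_rel·d = -238 < 0  ⇒  outside

inside=no margin=4900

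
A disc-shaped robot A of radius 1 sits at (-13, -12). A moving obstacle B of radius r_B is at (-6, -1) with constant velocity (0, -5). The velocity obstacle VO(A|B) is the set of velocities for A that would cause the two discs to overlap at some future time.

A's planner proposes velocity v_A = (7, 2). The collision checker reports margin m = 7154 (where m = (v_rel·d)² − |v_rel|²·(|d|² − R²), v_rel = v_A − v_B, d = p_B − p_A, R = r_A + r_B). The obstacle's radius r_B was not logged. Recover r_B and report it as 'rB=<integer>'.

m = 7154
d = (7, 11);  v_rel = (7, 7),  |v_rel|² = 98
v_rel×d = (7)·(11) − (7)·(7) = 28
since m = R²·98 − 28²:  R² = (784 + 7154) / 98 = 81
R = √81 = 9  ⇒  r_B = 9 − 1 = 8

rB=8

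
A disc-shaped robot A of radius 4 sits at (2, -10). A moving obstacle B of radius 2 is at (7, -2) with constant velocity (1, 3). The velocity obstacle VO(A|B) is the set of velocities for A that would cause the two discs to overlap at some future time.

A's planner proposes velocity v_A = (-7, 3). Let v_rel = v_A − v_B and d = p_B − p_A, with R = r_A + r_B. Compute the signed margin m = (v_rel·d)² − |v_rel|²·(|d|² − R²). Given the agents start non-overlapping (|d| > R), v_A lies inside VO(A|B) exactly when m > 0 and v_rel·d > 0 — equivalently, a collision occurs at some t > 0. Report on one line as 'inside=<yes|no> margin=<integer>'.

d = (5, 8),  |d|² = 89;  R = 4+2 = 6,  c = 89−6² = 53
v_rel = (-8, 0),  |v_rel|² = 64;  v_rel·d = (-8)·(5) + (0)·(8) = -40
64·t² + 80·t + 53 = 0  ⇒  m = (-40)² − 64·53 = -1792
m = -1792 < 0,  v_rel·d = -40 < 0  ⇒  outside

inside=no margin=-1792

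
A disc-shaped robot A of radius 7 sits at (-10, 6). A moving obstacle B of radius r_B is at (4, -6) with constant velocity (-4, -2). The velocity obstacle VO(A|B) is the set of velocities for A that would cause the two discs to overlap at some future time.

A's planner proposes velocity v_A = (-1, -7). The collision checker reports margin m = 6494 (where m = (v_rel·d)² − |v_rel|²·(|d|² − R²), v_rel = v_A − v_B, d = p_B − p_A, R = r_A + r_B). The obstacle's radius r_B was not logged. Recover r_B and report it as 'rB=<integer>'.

m = 6494
d = (14, -12);  v_rel = (3, -5),  |v_rel|² = 34
v_rel×d = (3)·(-12) − (-5)·(14) = 34
since m = R²·34 − 34²:  R² = (1156 + 6494) / 34 = 225
R = √225 = 15  ⇒  r_B = 15 − 7 = 8

rB=8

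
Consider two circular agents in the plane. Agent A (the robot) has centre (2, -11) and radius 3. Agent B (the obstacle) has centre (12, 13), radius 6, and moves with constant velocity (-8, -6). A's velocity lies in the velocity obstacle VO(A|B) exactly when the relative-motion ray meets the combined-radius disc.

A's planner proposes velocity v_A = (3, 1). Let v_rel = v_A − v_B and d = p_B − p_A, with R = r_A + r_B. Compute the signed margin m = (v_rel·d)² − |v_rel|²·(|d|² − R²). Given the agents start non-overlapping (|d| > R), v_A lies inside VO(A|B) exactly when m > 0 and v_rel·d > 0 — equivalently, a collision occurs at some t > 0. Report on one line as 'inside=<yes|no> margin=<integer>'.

d = (10, 24),  |d|² = 676;  R = 3+6 = 9,  c = 676−9² = 595
v_rel = (11, 7),  |v_rel|² = 170;  v_rel·d = (11)·(10) + (7)·(24) = 278
170·t² − 556·t + 595 = 0  ⇒  m = 278² − 170·595 = -23866
m = -23866 < 0,  v_rel·d = 278 > 0  ⇒  outside

inside=no margin=-23866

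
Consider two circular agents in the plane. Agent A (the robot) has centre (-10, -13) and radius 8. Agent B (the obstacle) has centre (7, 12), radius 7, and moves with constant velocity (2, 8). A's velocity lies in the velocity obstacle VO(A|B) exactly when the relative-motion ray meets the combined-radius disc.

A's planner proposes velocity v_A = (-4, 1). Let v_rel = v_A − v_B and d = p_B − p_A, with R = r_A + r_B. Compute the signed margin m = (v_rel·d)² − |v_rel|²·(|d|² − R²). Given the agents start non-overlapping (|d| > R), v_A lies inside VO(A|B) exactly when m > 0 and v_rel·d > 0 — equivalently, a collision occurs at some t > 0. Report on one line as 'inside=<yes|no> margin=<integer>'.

d = (17, 25),  |d|² = 914;  R = 8+7 = 15,  c = 914−15² = 689
v_rel = (-6, -7),  |v_rel|² = 85;  v_rel·d = (-6)·(17) + (-7)·(25) = -277
85·t² + 554·t + 689 = 0  ⇒  m = (-277)² − 85·689 = 18164
m = 18164 > 0,  v_rel·d = -277 < 0  ⇒  outside

inside=no margin=18164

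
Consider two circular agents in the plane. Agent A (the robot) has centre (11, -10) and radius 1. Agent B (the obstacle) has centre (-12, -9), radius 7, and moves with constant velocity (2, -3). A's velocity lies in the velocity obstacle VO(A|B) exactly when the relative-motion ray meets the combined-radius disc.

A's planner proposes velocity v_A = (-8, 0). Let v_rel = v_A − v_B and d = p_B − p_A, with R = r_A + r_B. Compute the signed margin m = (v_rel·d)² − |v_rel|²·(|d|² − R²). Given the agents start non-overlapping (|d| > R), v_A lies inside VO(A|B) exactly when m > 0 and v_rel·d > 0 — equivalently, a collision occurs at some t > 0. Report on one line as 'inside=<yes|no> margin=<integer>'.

d = (-23, 1),  |d|² = 530;  R = 1+7 = 8,  c = 530−8² = 466
v_rel = (-10, 3),  |v_rel|² = 109;  v_rel·d = (-10)·(-23) + (3)·(1) = 233
109·t² − 466·t + 466 = 0  ⇒  m = 233² − 109·466 = 3495
m = 3495 > 0,  v_rel·d = 233 > 0  ⇒  inside

inside=yes margin=3495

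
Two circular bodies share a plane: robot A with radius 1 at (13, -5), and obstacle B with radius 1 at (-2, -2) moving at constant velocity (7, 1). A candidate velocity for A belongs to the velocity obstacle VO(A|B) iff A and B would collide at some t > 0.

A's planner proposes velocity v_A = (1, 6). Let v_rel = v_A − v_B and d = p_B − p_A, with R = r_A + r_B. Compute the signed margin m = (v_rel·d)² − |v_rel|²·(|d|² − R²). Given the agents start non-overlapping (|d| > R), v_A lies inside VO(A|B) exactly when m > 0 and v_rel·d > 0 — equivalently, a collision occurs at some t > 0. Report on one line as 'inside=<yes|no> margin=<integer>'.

d = (-15, 3),  |d|² = 234;  R = 1+1 = 2,  c = 234−2² = 230
v_rel = (-6, 5),  |v_rel|² = 61;  v_rel·d = (-6)·(-15) + (5)·(3) = 105
61·t² − 210·t + 230 = 0  ⇒  m = 105² − 61·230 = -3005
m = -3005 < 0,  v_rel·d = 105 > 0  ⇒  outside

inside=no margin=-3005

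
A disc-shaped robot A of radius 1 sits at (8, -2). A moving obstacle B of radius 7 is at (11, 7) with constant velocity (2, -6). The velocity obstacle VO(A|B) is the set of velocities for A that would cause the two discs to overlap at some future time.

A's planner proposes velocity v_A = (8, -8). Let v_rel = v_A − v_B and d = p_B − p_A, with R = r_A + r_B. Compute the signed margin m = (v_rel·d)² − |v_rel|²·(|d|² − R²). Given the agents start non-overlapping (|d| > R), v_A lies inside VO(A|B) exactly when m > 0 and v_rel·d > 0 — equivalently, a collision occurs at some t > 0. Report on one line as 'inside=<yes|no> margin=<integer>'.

d = (3, 9),  |d|² = 90;  R = 1+7 = 8,  c = 90−8² = 26
v_rel = (6, -2),  |v_rel|² = 40;  v_rel·d = (6)·(3) + (-2)·(9) = 0
40·t² − 0·t + 26 = 0  ⇒  m = 0² − 40·26 = -1040
m = -1040 < 0,  v_rel·d = 0 = 0  ⇒  outside

inside=no margin=-1040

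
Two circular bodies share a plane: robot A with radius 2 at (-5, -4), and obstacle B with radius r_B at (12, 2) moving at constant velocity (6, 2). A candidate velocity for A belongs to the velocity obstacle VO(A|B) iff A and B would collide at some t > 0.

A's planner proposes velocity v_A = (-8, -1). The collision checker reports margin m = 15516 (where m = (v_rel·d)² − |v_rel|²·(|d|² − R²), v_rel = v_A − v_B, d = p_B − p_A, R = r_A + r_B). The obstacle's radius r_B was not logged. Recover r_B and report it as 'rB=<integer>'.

m = 15516
d = (17, 6);  v_rel = (-14, -3),  |v_rel|² = 205
v_rel×d = (-14)·(6) − (-3)·(17) = -33
since m = R²·205 − (-33)²:  R² = (1089 + 15516) / 205 = 81
R = √81 = 9  ⇒  r_B = 9 − 2 = 7

rB=7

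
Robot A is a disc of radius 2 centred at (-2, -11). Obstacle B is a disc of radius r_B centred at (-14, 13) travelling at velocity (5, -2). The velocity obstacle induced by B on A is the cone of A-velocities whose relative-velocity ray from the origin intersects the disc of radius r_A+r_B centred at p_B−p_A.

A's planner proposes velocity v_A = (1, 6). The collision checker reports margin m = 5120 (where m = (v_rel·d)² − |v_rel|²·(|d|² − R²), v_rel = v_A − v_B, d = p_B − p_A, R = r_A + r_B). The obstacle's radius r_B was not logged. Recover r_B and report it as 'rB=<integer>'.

m = 5120
d = (-12, 24);  v_rel = (-4, 8),  |v_rel|² = 80
v_rel×d = (-4)·(24) − (8)·(-12) = 0
since m = R²·80 − 0²:  R² = (0 + 5120) / 80 = 64
R = √64 = 8  ⇒  r_B = 8 − 2 = 6

rB=6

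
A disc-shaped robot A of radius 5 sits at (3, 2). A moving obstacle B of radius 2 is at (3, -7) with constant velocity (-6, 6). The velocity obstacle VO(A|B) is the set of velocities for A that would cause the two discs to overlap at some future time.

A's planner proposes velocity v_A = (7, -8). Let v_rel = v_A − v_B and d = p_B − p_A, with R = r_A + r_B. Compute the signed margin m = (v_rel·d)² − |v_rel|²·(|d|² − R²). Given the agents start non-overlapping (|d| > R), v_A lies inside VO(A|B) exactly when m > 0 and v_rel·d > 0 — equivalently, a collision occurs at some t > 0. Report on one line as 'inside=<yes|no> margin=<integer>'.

d = (0, -9),  |d|² = 81;  R = 5+2 = 7,  c = 81−7² = 32
v_rel = (13, -14),  |v_rel|² = 365;  v_rel·d = (13)·(0) + (-14)·(-9) = 126
365·t² − 252·t + 32 = 0  ⇒  m = 126² − 365·32 = 4196
m = 4196 > 0,  v_rel·d = 126 > 0  ⇒  inside

inside=yes margin=4196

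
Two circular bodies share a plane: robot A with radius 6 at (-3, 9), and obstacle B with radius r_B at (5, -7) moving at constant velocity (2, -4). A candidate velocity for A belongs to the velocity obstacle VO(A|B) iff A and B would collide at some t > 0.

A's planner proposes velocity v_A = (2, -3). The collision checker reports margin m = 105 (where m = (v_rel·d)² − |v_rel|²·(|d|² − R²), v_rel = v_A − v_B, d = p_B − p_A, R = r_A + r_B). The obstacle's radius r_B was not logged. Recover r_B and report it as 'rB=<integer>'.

m = 105
d = (8, -16);  v_rel = (0, 1),  |v_rel|² = 1
v_rel×d = (0)·(-16) − (1)·(8) = -8
since m = R²·1 − (-8)²:  R² = (64 + 105) / 1 = 169
R = √169 = 13  ⇒  r_B = 13 − 6 = 7

rB=7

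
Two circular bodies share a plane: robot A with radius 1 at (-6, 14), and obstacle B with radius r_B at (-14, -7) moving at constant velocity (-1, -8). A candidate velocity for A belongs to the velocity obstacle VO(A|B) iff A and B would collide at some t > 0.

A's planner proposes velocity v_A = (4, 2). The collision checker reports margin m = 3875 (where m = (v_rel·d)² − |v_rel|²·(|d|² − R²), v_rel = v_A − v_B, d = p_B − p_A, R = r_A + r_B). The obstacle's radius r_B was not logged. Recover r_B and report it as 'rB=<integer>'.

m = 3875
d = (-8, -21);  v_rel = (5, 10),  |v_rel|² = 125
v_rel×d = (5)·(-21) − (10)·(-8) = -25
since m = R²·125 − (-25)²:  R² = (625 + 3875) / 125 = 36
R = √36 = 6  ⇒  r_B = 6 − 1 = 5

rB=5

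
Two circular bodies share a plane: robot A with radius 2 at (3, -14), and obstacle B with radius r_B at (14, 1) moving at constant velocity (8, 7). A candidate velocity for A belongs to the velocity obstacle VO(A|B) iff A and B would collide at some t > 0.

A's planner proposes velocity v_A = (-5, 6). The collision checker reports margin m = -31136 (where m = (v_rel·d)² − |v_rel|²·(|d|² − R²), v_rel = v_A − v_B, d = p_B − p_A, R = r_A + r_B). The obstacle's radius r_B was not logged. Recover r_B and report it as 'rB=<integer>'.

m = -31136
d = (11, 15);  v_rel = (-13, -1),  |v_rel|² = 170
v_rel×d = (-13)·(15) − (-1)·(11) = -184
since m = R²·170 − (-184)²:  R² = (33856 + -31136) / 170 = 16
R = √16 = 4  ⇒  r_B = 4 − 2 = 2

rB=2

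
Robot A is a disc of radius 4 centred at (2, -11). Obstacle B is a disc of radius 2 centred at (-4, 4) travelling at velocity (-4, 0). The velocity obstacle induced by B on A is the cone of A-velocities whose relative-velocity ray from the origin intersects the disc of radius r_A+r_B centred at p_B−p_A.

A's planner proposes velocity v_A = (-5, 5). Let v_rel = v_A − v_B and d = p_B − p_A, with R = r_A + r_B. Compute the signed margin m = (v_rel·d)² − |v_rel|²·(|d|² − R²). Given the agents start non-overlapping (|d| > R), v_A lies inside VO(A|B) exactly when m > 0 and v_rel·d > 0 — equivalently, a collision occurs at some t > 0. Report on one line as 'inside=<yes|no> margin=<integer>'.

d = (-6, 15),  |d|² = 261;  R = 4+2 = 6,  c = 261−6² = 225
v_rel = (-1, 5),  |v_rel|² = 26;  v_rel·d = (-1)·(-6) + (5)·(15) = 81
26·t² − 162·t + 225 = 0  ⇒  m = 81² − 26·225 = 711
m = 711 > 0,  v_rel·d = 81 > 0  ⇒  inside

inside=yes margin=711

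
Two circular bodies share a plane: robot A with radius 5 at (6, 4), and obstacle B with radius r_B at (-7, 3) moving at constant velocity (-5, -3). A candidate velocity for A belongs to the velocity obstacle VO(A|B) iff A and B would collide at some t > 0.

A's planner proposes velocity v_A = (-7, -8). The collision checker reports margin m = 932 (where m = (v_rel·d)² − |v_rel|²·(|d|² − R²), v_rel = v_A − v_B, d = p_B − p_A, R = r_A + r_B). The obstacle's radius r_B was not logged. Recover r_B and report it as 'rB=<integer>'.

m = 932
d = (-13, -1);  v_rel = (-2, -5),  |v_rel|² = 29
v_rel×d = (-2)·(-1) − (-5)·(-13) = -63
since m = R²·29 − (-63)²:  R² = (3969 + 932) / 29 = 169
R = √169 = 13  ⇒  r_B = 13 − 5 = 8

rB=8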